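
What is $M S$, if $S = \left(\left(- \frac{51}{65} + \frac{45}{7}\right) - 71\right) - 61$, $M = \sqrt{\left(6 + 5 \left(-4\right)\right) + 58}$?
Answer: $- \frac{114984 \sqrt{11}}{455} \approx -838.15$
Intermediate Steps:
$M = 2 \sqrt{11}$ ($M = \sqrt{\left(6 - 20\right) + 58} = \sqrt{-14 + 58} = \sqrt{44} = 2 \sqrt{11} \approx 6.6332$)
$S = - \frac{57492}{455}$ ($S = \left(\left(\left(-51\right) \frac{1}{65} + 45 \cdot \frac{1}{7}\right) - 71\right) - 61 = \left(\left(- \frac{51}{65} + \frac{45}{7}\right) - 71\right) - 61 = \left(\frac{2568}{455} - 71\right) - 61 = - \frac{29737}{455} - 61 = - \frac{57492}{455} \approx -126.36$)
$M S = 2 \sqrt{11} \left(- \frac{57492}{455}\right) = - \frac{114984 \sqrt{11}}{455}$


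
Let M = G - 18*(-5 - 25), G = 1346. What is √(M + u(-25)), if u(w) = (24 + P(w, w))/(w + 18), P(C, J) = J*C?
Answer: √87871/7 ≈ 42.347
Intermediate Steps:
P(C, J) = C*J
u(w) = (24 + w²)/(18 + w) (u(w) = (24 + w*w)/(w + 18) = (24 + w²)/(18 + w))
M = 1886 (M = 1346 - 18*(-5 - 25) = 1346 - 18*(-30) = 1346 - 1*(-540) = 1346 + 540 = 1886)
√(M + u(-25)) = √(1886 + (24 + (-25)²)/(18 - 25)) = √(1886 + (24 + 625)/(-7)) = √(1886 - ⅐*649) = √(1886 - 649/7) = √(12553/7) = √87871/7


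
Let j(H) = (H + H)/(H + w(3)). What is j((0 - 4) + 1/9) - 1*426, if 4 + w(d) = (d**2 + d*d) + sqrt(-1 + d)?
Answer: -3465064/8119 + 630*sqrt(2)/8119 ≈ -426.67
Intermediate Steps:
w(d) = -4 + sqrt(-1 + d) + 2*d**2 (w(d) = -4 + ((d**2 + d*d) + sqrt(-1 + d)) = -4 + ((d**2 + d**2) + sqrt(-1 + d)) = -4 + (2*d**2 + sqrt(-1 + d)) = -4 + (sqrt(-1 + d) + 2*d**2) = -4 + sqrt(-1 + d) + 2*d**2)
j(H) = 2*H/(14 + H + sqrt(2)) (j(H) = (H + H)/(H + (-4 + sqrt(-1 + 3) + 2*3**2)) = (2*H)/(H + (-4 + sqrt(2) + 2*9)) = (2*H)/(H + (-4 + sqrt(2) + 18)) = (2*H)/(H + (14 + sqrt(2))) = (2*H)/(14 + H + sqrt(2)) = 2*H/(14 + H + sqrt(2)))
j((0 - 4) + 1/9) - 1*426 = 2*((0 - 4) + 1/9)/(14 + ((0 - 4) + 1/9) + sqrt(2)) - 1*426 = 2*(-4 + 1/9)/(14 + (-4 + 1/9) + sqrt(2)) - 426 = 2*(-35/9)/(14 - 35/9 + sqrt(2)) - 426 = 2*(-35/9)/(91/9 + sqrt(2)) - 426 = -70/(9*(91/9 + sqrt(2))) - 426 = -426 - 70/(9*(91/9 + sqrt(2)))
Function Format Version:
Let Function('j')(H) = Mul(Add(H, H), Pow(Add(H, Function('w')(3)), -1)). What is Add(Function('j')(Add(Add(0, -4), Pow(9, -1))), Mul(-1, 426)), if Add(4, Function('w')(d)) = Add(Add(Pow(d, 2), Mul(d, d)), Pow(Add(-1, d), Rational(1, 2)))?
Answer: Add(Rational(-3465064, 8119), Mul(Rational(630, 8119), Pow(2, Rational(1, 2)))) ≈ -426.67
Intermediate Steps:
Function('w')(d) = Add(-4, Pow(Add(-1, d), Rational(1, 2)), Mul(2, Pow(d, 2))) (Function('w')(d) = Add(-4, Add(Add(Pow(d, 2), Mul(d, d)), Pow(Add(-1, d), Rational(1, 2)))) = Add(-4, Add(Add(Pow(d, 2), Pow(d, 2)), Pow(Add(-1, d), Rational(1, 2)))) = Add(-4, Add(Mul(2, Pow(d, 2)), Pow(Add(-1, d), Rational(1, 2)))) = Add(-4, Add(Pow(Add(-1, d), Rational(1, 2)), Mul(2, Pow(d, 2)))) = Add(-4, Pow(Add(-1, d), Rational(1, 2)), Mul(2, Pow(d, 2))))
Function('j')(H) = Mul(2, H, Pow(Add(14, H, Pow(2, Rational(1, 2))), -1)) (Function('j')(H) = Mul(Add(H, H), Pow(Add(H, Add(-4, Pow(Add(-1, 3), Rational(1, 2)), Mul(2, Pow(3, 2)))), -1)) = Mul(Mul(2, H), Pow(Add(H, Add(-4, Pow(2, Rational(1, 2)), Mul(2, 9))), -1)) = Mul(Mul(2, H), Pow(Add(H, Add(-4, Pow(2, Rational(1, 2)), 18)), -1)) = Mul(Mul(2, H), Pow(Add(H, Add(14, Pow(2, Rational(1, 2)))), -1)) = Mul(Mul(2, H), Pow(Add(14, H, Pow(2, Rational(1, 2))), -1)) = Mul(2, H, Pow(Add(14, H, Pow(2, Rational(1, 2))), -1)))
Add(Function('j')(Add(Add(0, -4), Pow(9, -1))), Mul(-1, 426)) = Add(Mul(2, Add(Add(0, -4), Pow(9, -1)), Pow(Add(14, Add(Add(0, -4), Pow(9, -1)), Pow(2, Rational(1, 2))), -1)), Mul(-1, 426)) = Add(Mul(2, Add(-4, Rational(1, 9)), Pow(Add(14, Add(-4, Rational(1, 9)), Pow(2, Rational(1, 2))), -1)), -426) = Add(Mul(2, Rational(-35, 9), Pow(Add(14, Rational(-35, 9), Pow(2, Rational(1, 2))), -1)), -426) = Add(Mul(2, Rational(-35, 9), Pow(Add(Rational(91, 9), Pow(2, Rational(1, 2))), -1)), -426) = Add(Mul(Rational(-70, 9), Pow(Add(Rational(91, 9), Pow(2, Rational(1, 2))), -1)), -426) = Add(-426, Mul(Rational(-70, 9), Pow(Add(Rational(91, 9), Pow(2, Rational(1, 2))), -1)))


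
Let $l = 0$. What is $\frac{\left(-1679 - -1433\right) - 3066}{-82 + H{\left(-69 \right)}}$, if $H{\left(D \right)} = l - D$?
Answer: $\frac{3312}{13} \approx 254.77$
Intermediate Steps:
$H{\left(D \right)} = - D$ ($H{\left(D \right)} = 0 - D = - D$)
$\frac{\left(-1679 - -1433\right) - 3066}{-82 + H{\left(-69 \right)}} = \frac{\left(-1679 - -1433\right) - 3066}{-82 - -69} = \frac{\left(-1679 + 1433\right) - 3066}{-82 + 69} = \frac{-246 - 3066}{-13} = \left(-3312\right) \left(- \frac{1}{13}\right) = \frac{3312}{13}$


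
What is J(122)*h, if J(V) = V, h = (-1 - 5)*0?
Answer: 0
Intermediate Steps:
h = 0 (h = -6*0 = 0)
J(122)*h = 122*0 = 0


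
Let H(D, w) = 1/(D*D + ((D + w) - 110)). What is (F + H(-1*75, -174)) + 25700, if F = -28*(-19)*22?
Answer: 196969465/5266 ≈ 37404.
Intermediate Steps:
F = 11704 (F = 532*22 = 11704)
H(D, w) = 1/(-110 + D + w + D²) (H(D, w) = 1/(D² + (-110 + D + w)) = 1/(-110 + D + w + D²))
(F + H(-1*75, -174)) + 25700 = (11704 + 1/(-110 - 1*75 - 174 + (-1*75)²)) + 25700 = (11704 + 1/(-110 - 75 - 174 + (-75)²)) + 25700 = (11704 + 1/(-110 - 75 - 174 + 5625)) + 25700 = (11704 + 1/5266) + 25700 = 61633265/5266 + 25700 = 196969465/5266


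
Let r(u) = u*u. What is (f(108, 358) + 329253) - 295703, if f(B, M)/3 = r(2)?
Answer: 33562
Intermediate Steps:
r(u) = u²
f(B, M) = 12 (f(B, M) = 3*2² = 3*4 = 12)
(f(108, 358) + 329253) - 295703 = (12 + 329253) - 295703 = 329265 - 295703 = 33562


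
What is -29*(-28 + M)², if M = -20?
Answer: -66816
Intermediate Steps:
-29*(-28 + M)² = -29*(-28 - 20)² = -29*(-48)² = -29*2304 = -66816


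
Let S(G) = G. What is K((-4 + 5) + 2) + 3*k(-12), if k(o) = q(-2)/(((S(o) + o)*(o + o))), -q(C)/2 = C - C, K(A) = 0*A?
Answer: 0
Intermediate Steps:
K(A) = 0
q(C) = 0 (q(C) = -2*(C - C) = -2*0 = 0)
k(o) = 0 (k(o) = 0/(((o + o)*(o + o))) = 0/(((2*o)*(2*o))) = 0/((4*o²)) = 0*(1/(4*o²)) = 0)
K((-4 + 5) + 2) + 3*k(-12) = 0 + 3*0 = 0 + 0 = 0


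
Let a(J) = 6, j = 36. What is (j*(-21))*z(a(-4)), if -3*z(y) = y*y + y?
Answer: 10584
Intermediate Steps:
z(y) = -y/3 - y²/3 (z(y) = -(y*y + y)/3 = -(y² + y)/3 = -(y + y²)/3 = -y/3 - y²/3)
(j*(-21))*z(a(-4)) = (36*(-21))*(-⅓*6*(1 + 6)) = -(-252)*6*7 = -756*(-14) = 10584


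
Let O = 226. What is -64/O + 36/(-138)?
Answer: -1414/2599 ≈ -0.54405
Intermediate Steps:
-64/O + 36/(-138) = -64/226 + 36/(-138) = -64*1/226 + 36*(-1/138) = -32/113 - 6/23 = -1414/2599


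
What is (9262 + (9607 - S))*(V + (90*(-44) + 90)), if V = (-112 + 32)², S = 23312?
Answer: -11240790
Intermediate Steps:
V = 6400 (V = (-80)² = 6400)
(9262 + (9607 - S))*(V + (90*(-44) + 90)) = (9262 + (9607 - 1*23312))*(6400 + (90*(-44) + 90)) = (9262 + (9607 - 23312))*(6400 + (-3960 + 90)) = (9262 - 13705)*(6400 - 3870) = -4443*2530 = -11240790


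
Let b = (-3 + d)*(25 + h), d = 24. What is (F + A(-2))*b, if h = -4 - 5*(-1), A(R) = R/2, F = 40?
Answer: 21294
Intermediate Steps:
A(R) = R/2 (A(R) = R*(½) = R/2)
h = 1 (h = -4 + 5 = 1)
b = 546 (b = (-3 + 24)*(25 + 1) = 21*26 = 546)
(F + A(-2))*b = (40 + (½)*(-2))*546 = (40 - 1)*546 = 39*546 = 21294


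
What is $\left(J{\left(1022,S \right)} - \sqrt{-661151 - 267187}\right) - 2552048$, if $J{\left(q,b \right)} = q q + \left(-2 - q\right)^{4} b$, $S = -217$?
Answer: $-238594024734956 - i \sqrt{928338} \approx -2.3859 \cdot 10^{14} - 963.5 i$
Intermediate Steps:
$J{\left(q,b \right)} = q^{2} + b \left(-2 - q\right)^{4}$
$\left(J{\left(1022,S \right)} - \sqrt{-661151 - 267187}\right) - 2552048 = \left(\left(1022^{2} - 217 \left(2 + 1022\right)^{4}\right) - \sqrt{-661151 - 267187}\right) - 2552048 = \left(\left(1044484 - 217 \cdot 1024^{4}\right) - \sqrt{-928338}\right) - 2552048 = \left(\left(1044484 - 238594023227392\right) - i \sqrt{928338}\right) - 2552048 = \left(-238594022182908 - i \sqrt{928338}\right) - 2552048 = -238594024734956 - i \sqrt{928338}$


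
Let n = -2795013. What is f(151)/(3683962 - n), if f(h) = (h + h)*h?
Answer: 45602/6478975 ≈ 0.0070385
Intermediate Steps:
f(h) = 2*h² (f(h) = (2*h)*h = 2*h²)
f(151)/(3683962 - n) = (2*151²)/(3683962 - 1*(-2795013)) = (2*22801)/(3683962 + 2795013) = 45602/6478975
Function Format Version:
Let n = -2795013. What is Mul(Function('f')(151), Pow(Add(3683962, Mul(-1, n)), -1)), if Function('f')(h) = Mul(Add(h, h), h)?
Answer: Rational(45602, 6478975) ≈ 0.0070385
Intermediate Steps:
Function('f')(h) = Mul(2, Pow(h, 2)) (Function('f')(h) = Mul(Mul(2, h), h) = Mul(2, Pow(h, 2)))
Mul(Function('f')(151), Pow(Add(3683962, Mul(-1, n)), -1)) = Mul(Mul(2, Pow(151, 2)), Pow(Add(3683962, Mul(-1, -2795013)), -1)) = Mul(Mul(2, 22801), Pow(Add(3683962, 2795013), -1)) = Mul(45602, Pow(6478975, -1)) = Mul(45602, Rational(1, 6478975)) = Rational(45602, 6478975)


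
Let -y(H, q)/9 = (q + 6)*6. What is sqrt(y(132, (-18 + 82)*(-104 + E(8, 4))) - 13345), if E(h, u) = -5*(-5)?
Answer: sqrt(259355) ≈ 509.27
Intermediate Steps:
E(h, u) = 25
y(H, q) = -324 - 54*q (y(H, q) = -9*(q + 6)*6 = -9*(6 + q)*6 = -9*(36 + 6*q) = -324 - 54*q)
sqrt(y(132, (-18 + 82)*(-104 + E(8, 4))) - 13345) = sqrt((-324 - 54*(-18 + 82)*(-104 + 25)) - 13345) = sqrt((-324 - 3456*(-79)) - 13345) = sqrt((-324 - 54*(-5056)) - 13345) = sqrt((-324 + 273024) - 13345) = sqrt(272700 - 13345) = sqrt(259355)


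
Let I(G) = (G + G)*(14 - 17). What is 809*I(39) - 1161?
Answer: -190467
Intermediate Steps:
I(G) = -6*G (I(G) = (2*G)*(-3) = -6*G)
809*I(39) - 1161 = 809*(-6*39) - 1161 = 809*(-234) - 1161 = -189306 - 1161 = -190467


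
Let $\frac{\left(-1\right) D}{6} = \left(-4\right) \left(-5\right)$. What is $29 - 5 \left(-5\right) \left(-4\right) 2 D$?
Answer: $24029$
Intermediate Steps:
$D = -120$ ($D = - 6 \left(\left(-4\right) \left(-5\right)\right) = \left(-6\right) 20 = -120$)
$29 - 5 \left(-5\right) \left(-4\right) 2 D = 29 - 5 \left(-5\right) \left(-4\right) 2 \left(-120\right) = 29 - 5 \cdot 20 \cdot 2 \left(-120\right) = 29 - 5 \cdot 40 \left(-120\right) = 29 - -24000 = 29 + 24000 = 24029$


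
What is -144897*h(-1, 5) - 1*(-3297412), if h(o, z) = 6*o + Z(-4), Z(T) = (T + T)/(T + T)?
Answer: 4021897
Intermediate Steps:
Z(T) = 1 (Z(T) = (2*T)/((2*T)) = (2*T)*(1/(2*T)) = 1)
h(o, z) = 1 + 6*o (h(o, z) = 6*o + 1 = 1 + 6*o)
-144897*h(-1, 5) - 1*(-3297412) = -144897*(1 + 6*(-1)) - 1*(-3297412) = -144897*(1 - 6) + 3297412 = -144897*(-5) + 3297412 = 724485 + 3297412 = 4021897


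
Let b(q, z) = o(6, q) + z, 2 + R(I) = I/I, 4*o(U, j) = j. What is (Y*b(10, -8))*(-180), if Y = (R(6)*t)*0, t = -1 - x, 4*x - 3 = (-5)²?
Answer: 0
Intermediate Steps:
o(U, j) = j/4
x = 7 (x = ¾ + (¼)*(-5)² = ¾ + (¼)*25 = ¾ + 25/4 = 7)
R(I) = -1 (R(I) = -2 + I/I = -2 + 1 = -1)
t = -8 (t = -1 - 1*7 = -1 - 7 = -8)
b(q, z) = z + q/4 (b(q, z) = q/4 + z = z + q/4)
Y = 0 (Y = -1*(-8)*0 = 8*0 = 0)
(Y*b(10, -8))*(-180) = (0*(-8 + (¼)*10))*(-180) = (0*(-8 + 5/2))*(-180) = (0*(-11/2))*(-180) = 0*(-180) = 0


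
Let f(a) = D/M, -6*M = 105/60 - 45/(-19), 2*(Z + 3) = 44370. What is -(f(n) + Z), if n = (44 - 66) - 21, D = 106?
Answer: -6894630/313 ≈ -22028.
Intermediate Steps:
Z = 22182 (Z = -3 + (½)*44370 = -3 + 22185 = 22182)
n = -43 (n = -22 - 21 = -43)
M = -313/456 (M = -(105/60 - 45/(-19))/6 = -(105*(1/60) - 45*(-1/19))/6 = -(7/4 + 45/19)/6 = -⅙*313/76 = -313/456 ≈ -0.68640)
f(a) = -48336/313 (f(a) = 106/(-313/456) = 106*(-456/313) = -48336/313)
-(f(n) + Z) = -(-48336/313 + 22182) = -1*6894630/313 = -6894630/313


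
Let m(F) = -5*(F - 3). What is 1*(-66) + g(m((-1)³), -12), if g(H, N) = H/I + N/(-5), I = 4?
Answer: -293/5 ≈ -58.600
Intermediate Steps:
m(F) = 15 - 5*F (m(F) = -5*(-3 + F) = 15 - 5*F)
g(H, N) = -N/5 + H/4 (g(H, N) = H/4 + N/(-5) = H*(¼) + N*(-⅕) = H/4 - N/5 = -N/5 + H/4)
1*(-66) + g(m((-1)³), -12) = 1*(-66) + (-⅕*(-12) + (15 - 5*(-1)³)/4) = -66 + (12/5 + (15 - 5*(-1))/4) = -66 + (12/5 + (15 + 5)/4) = -66 + (12/5 + (¼)*20) = -66 + (12/5 + 5) = -66 + 37/5 = -293/5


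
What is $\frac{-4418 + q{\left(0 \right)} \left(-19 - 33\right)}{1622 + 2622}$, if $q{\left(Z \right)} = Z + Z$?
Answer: $- \frac{2209}{2122} \approx -1.041$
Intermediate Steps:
$q{\left(Z \right)} = 2 Z$
$\frac{-4418 + q{\left(0 \right)} \left(-19 - 33\right)}{1622 + 2622} = \frac{-4418 + 2 \cdot 0 \left(-19 - 33\right)}{1622 + 2622} = \frac{-4418 + 0 \left(-52\right)}{4244} = \left(-4418 + 0\right) \frac{1}{4244} = \left(-4418\right) \frac{1}{4244} = - \frac{2209}{2122}$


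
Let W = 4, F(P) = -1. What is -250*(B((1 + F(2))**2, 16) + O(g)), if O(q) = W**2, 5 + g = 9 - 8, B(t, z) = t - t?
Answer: -4000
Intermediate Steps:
B(t, z) = 0
g = -4 (g = -5 + (9 - 8) = -5 + 1 = -4)
O(q) = 16 (O(q) = 4**2 = 16)
-250*(B((1 + F(2))**2, 16) + O(g)) = -250*(0 + 16) = -250*16 = -4000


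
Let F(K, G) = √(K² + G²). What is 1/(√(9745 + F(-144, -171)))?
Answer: (9745 + 9*√617)^(-½) ≈ 0.010016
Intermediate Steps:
F(K, G) = √(G² + K²)
1/(√(9745 + F(-144, -171))) = 1/(√(9745 + √((-171)² + (-144)²))) = 1/(√(9745 + √(29241 + 20736))) = 1/(√(9745 + √49977)) = 1/(√(9745 + 9*√617)) = (9745 + 9*√617)^(-½)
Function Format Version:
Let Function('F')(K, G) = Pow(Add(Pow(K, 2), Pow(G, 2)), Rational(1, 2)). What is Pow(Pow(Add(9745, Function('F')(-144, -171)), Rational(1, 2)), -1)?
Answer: Pow(Add(9745, Mul(9, Pow(617, Rational(1, 2)))), Rational(-1, 2)) ≈ 0.010016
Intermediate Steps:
Function('F')(K, G) = Pow(Add(Pow(G, 2), Pow(K, 2)), Rational(1, 2))
Pow(Pow(Add(9745, Function('F')(-144, -171)), Rational(1, 2)), -1) = Pow(Pow(Add(9745, Pow(Add(Pow(-171, 2), Pow(-144, 2)), Rational(1, 2))), Rational(1, 2)), -1) = Pow(Pow(Add(9745, Pow(Add(29241, 20736), Rational(1, 2))), Rational(1, 2)), -1) = Pow(Pow(Add(9745, Pow(49977, Rational(1, 2))), Rational(1, 2)), -1) = Pow(Pow(Add(9745, Mul(9, Pow(617, Rational(1, 2)))), Rational(1, 2)), -1) = Pow(Add(9745, Mul(9, Pow(617, Rational(1, 2)))), Rational(-1, 2))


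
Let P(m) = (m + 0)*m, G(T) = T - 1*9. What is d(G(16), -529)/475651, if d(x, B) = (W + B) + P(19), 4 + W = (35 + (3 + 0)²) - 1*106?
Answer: -234/475651 ≈ -0.00049196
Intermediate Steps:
G(T) = -9 + T (G(T) = T - 9 = -9 + T)
P(m) = m² (P(m) = m*m = m²)
W = -66 (W = -4 + ((35 + (3 + 0)²) - 1*106) = -4 + ((35 + 3²) - 106) = -4 + ((35 + 9) - 106) = -4 + (44 - 106) = -4 - 62 = -66)
d(x, B) = 295 + B (d(x, B) = (-66 + B) + 19² = (-66 + B) + 361 = 295 + B)
d(G(16), -529)/475651 = (295 - 529)/475651 = -234*1/475651 = -234/475651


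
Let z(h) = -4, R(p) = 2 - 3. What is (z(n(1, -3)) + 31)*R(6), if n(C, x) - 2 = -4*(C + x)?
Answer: -27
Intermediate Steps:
R(p) = -1
n(C, x) = 2 - 4*C - 4*x (n(C, x) = 2 - 4*(C + x) = 2 + (-4*C - 4*x) = 2 - 4*C - 4*x)
(z(n(1, -3)) + 31)*R(6) = (-4 + 31)*(-1) = 27*(-1) = -27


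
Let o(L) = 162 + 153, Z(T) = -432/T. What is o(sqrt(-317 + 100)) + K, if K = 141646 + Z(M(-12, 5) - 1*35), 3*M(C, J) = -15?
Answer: 709859/5 ≈ 1.4197e+5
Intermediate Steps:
M(C, J) = -5 (M(C, J) = (1/3)*(-15) = -5)
o(L) = 315
K = 708284/5 (K = 141646 - 432/(-5 - 1*35) = 141646 - 432/(-5 - 35) = 141646 - 432/(-40) = 141646 - 432*(-1/40) = 141646 + 54/5 = 708284/5 ≈ 1.4166e+5)
o(sqrt(-317 + 100)) + K = 315 + 708284/5 = 709859/5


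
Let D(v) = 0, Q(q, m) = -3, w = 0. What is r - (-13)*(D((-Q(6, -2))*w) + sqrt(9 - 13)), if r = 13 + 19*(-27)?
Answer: -500 + 26*I ≈ -500.0 + 26.0*I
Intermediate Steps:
r = -500 (r = 13 - 513 = -500)
r - (-13)*(D((-Q(6, -2))*w) + sqrt(9 - 13)) = -500 - (-13)*(0 + sqrt(9 - 13)) = -500 - (-13)*(0 + sqrt(-4)) = -500 - (-13)*(0 + 2*I) = -500 - (-13)*2*I = -500 - (-26)*I = -500 + 26*I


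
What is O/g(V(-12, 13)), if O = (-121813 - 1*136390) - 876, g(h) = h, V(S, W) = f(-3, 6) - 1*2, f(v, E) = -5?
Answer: 259079/7 ≈ 37011.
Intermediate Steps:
V(S, W) = -7 (V(S, W) = -5 - 1*2 = -5 - 2 = -7)
O = -259079 (O = (-121813 - 136390) - 876 = -258203 - 876 = -259079)
O/g(V(-12, 13)) = -259079/(-7) = -259079*(-1/7) = 259079/7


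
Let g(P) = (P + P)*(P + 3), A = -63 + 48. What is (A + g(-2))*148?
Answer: -2812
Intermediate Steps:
A = -15
g(P) = 2*P*(3 + P) (g(P) = (2*P)*(3 + P) = 2*P*(3 + P))
(A + g(-2))*148 = (-15 + 2*(-2)*(3 - 2))*148 = (-15 + 2*(-2)*1)*148 = (-15 - 4)*148 = -19*148 = -2812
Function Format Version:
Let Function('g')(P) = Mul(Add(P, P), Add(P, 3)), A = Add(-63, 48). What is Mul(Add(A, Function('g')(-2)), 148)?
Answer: -2812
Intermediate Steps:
A = -15
Function('g')(P) = Mul(2, P, Add(3, P)) (Function('g')(P) = Mul(Mul(2, P), Add(3, P)) = Mul(2, P, Add(3, P)))
Mul(Add(A, Function('g')(-2)), 148) = Mul(Add(-15, Mul(2, -2, Add(3, -2))), 148) = Mul(Add(-15, Mul(2, -2, 1)), 148) = Mul(Add(-15, -4), 148) = Mul(-19, 148) = -2812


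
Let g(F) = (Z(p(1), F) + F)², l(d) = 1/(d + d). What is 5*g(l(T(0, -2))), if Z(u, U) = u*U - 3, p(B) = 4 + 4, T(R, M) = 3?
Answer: 45/4 ≈ 11.250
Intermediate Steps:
l(d) = 1/(2*d)
p(B) = 8
Z(u, U) = -3 + U*u (Z(u, U) = U*u - 3 = -3 + U*u)
g(F) = (-3 + 9*F)² (g(F) = ((-3 + F*8) + F)² = ((-3 + 8*F) + F)² = (-3 + 9*F)²)
5*g(l(T(0, -2))) = 5*(9*(-1 + 3*((½)/3))²) = 5*(9*(-1 + 3*((½)*(⅓)))²) = 5*(9*(-1 + 3*(⅙))²) = 5*(9*(-1 + ½)²) = 5*(9*(-½)²) = 5*(9*(¼)) = 5*(9/4) = 45/4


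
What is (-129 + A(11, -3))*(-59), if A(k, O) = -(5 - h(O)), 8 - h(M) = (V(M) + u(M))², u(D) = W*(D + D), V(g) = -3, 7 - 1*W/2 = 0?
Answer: 454005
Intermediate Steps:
W = 14 (W = 14 - 2*0 = 14 + 0 = 14)
u(D) = 28*D (u(D) = 14*(D + D) = 14*(2*D) = 28*D)
h(M) = 8 - (-3 + 28*M)²
A(k, O) = 3 - (-3 + 28*O)² (A(k, O) = -(5 - (8 - (-3 + 28*O)²)) = -(5 + (-8 + (-3 + 28*O)²)) = -(-3 + (-3 + 28*O)²) = 3 - (-3 + 28*O)²)
(-129 + A(11, -3))*(-59) = (-129 + (3 - (-3 + 28*(-3))²))*(-59) = (-129 + (3 - (-3 - 84)²))*(-59) = (-129 + (3 - 1*(-87)²))*(-59) = (-129 + (3 - 1*7569))*(-59) = (-129 + (3 - 7569))*(-59) = (-129 - 7566)*(-59) = -7695*(-59) = 454005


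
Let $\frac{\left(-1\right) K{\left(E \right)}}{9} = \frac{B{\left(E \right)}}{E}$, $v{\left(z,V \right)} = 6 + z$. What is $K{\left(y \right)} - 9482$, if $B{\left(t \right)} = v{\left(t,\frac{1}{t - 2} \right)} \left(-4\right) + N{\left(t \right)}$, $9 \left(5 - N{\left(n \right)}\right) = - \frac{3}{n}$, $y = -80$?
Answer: $- \frac{60468083}{6400} \approx -9448.1$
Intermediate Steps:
$N{\left(n \right)} = 5 + \frac{1}{3 n}$ ($N{\left(n \right)} = 5 - \frac{\left(-3\right) \frac{1}{n}}{9} = 5 + \frac{1}{3 n}$)
$B{\left(t \right)} = -19 - 4 t + \frac{1}{3 t}$ ($B{\left(t \right)} = \left(6 + t\right) \left(-4\right) + \left(5 + \frac{1}{3 t}\right) = \left(-24 - 4 t\right) + \left(5 + \frac{1}{3 t}\right) = -19 - 4 t + \frac{1}{3 t}$)
$K{\left(E \right)} = - \frac{9 \left(-19 - 4 E + \frac{1}{3 E}\right)}{E}$ ($K{\left(E \right)} = - 9 \frac{-19 - 4 E + \frac{1}{3 E}}{E} = - \frac{9 \left(-19 - 4 E + \frac{1}{3 E}\right)}{E}$)
$K{\left(y \right)} - 9482 = \left(36 - \frac{3}{6400} + \frac{171}{-80}\right) - 9482 = \left(36 - \frac{3}{6400} + 171 \left(- \frac{1}{80}\right)\right) - 9482 = \left(36 - \frac{3}{6400} - \frac{171}{80}\right) - 9482 = \frac{216717}{6400} - 9482 = - \frac{60468083}{6400}$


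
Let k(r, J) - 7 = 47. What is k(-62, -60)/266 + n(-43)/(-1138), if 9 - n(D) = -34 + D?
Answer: 9644/75677 ≈ 0.12744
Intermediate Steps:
n(D) = 43 - D (n(D) = 9 - (-34 + D) = 9 + (34 - D) = 43 - D)
k(r, J) = 54 (k(r, J) = 7 + 47 = 54)
k(-62, -60)/266 + n(-43)/(-1138) = 54/266 + (43 - 1*(-43))/(-1138) = 54*(1/266) + (43 + 43)*(-1/1138) = 27/133 + 86*(-1/1138) = 27/133 - 43/569 = 9644/75677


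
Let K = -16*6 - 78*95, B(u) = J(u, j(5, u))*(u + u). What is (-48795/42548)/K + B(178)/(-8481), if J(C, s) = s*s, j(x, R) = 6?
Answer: -41339108087/27358959672 ≈ -1.5110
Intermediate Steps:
J(C, s) = s**2
B(u) = 72*u (B(u) = 6**2*(u + u) = 36*(2*u) = 72*u)
K = -7506 (K = -96 - 7410 = -7506)
(-48795/42548)/K + B(178)/(-8481) = -48795/42548/(-7506) + (72*178)/(-8481) = -48795*1/42548*(-1/7506) + 12816*(-1/8481) = -48795/42548*(-1/7506) - 4272/2827 = 16265/106455096 - 4272/2827 = -41339108087/27358959672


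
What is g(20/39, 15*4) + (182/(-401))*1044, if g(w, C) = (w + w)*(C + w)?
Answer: -251147768/609921 ≈ -411.77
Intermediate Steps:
g(w, C) = 2*w*(C + w) (g(w, C) = (2*w)*(C + w) = 2*w*(C + w))
g(20/39, 15*4) + (182/(-401))*1044 = 2*(20/39)*(15*4 + 20/39) + (182/(-401))*1044 = 2*(20*(1/39))*(60 + 20*(1/39)) + (182*(-1/401))*1044 = 2*(20/39)*(60 + 20/39) - 182/401*1044 = 2*(20/39)*(2360/39) - 190008/401 = 94400/1521 - 190008/401 = -251147768/609921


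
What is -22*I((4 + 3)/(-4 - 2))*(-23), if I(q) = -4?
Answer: -2024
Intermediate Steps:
-22*I((4 + 3)/(-4 - 2))*(-23) = -22*(-4)*(-23) = 88*(-23) = -2024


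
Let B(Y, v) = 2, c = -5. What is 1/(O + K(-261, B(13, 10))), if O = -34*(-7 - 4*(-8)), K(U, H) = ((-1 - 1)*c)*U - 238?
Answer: -1/3698 ≈ -0.00027042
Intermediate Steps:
K(U, H) = -238 + 10*U (K(U, H) = ((-1 - 1)*(-5))*U - 238 = (-2*(-5))*U - 238 = 10*U - 238 = -238 + 10*U)
O = -850 (O = -34*(-7 + 32) = -34*25 = -850)
1/(O + K(-261, B(13, 10))) = 1/(-850 + (-238 + 10*(-261))) = 1/(-850 + (-238 - 2610)) = 1/(-850 - 2848) = 1/(-3698) = -1/3698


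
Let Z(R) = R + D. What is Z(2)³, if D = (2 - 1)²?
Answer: 27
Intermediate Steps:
D = 1 (D = 1² = 1)
Z(R) = 1 + R (Z(R) = R + 1 = 1 + R)
Z(2)³ = (1 + 2)³ = 3³ = 27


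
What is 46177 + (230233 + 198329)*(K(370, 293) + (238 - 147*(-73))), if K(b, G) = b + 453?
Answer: 5053649281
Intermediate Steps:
K(b, G) = 453 + b
46177 + (230233 + 198329)*(K(370, 293) + (238 - 147*(-73))) = 46177 + (230233 + 198329)*((453 + 370) + (238 - 147*(-73))) = 46177 + 428562*(823 + (238 + 10731)) = 46177 + 428562*(823 + 10969) = 46177 + 428562*11792 = 46177 + 5053603104 = 5053649281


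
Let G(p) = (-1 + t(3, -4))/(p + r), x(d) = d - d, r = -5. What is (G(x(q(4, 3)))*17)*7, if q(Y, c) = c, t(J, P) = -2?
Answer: 357/5 ≈ 71.400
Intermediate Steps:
x(d) = 0
G(p) = -3/(-5 + p) (G(p) = (-1 - 2)/(p - 5) = -3/(-5 + p))
(G(x(q(4, 3)))*17)*7 = (-3/(-5 + 0)*17)*7 = (-3/(-5)*17)*7 = (-3*(-⅕)*17)*7 = ((⅗)*17)*7 = (51/5)*7 = 357/5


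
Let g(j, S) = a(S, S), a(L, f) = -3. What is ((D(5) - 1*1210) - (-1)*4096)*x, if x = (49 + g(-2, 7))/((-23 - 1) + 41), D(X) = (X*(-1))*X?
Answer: 131606/17 ≈ 7741.5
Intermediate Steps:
g(j, S) = -3
D(X) = -X² (D(X) = (-X)*X = -X²)
x = 46/17 (x = (49 - 3)/((-23 - 1) + 41) = 46/(-24 + 41) = 46/17 ≈ 2.7059)
((D(5) - 1*1210) - (-1)*4096)*x = ((-1*5² - 1*1210) - (-1)*4096)*(46/17) = ((-1*25 - 1210) - 1*(-4096))*(46/17) = ((-25 - 1210) + 4096)*(46/17) = (-1235 + 4096)*(46/17) = 2861*(46/17) = 131606/17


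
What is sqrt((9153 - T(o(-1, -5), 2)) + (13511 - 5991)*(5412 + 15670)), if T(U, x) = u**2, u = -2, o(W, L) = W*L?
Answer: sqrt(158545789) ≈ 12592.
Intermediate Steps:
o(W, L) = L*W
T(U, x) = 4 (T(U, x) = (-2)**2 = 4)
sqrt((9153 - T(o(-1, -5), 2)) + (13511 - 5991)*(5412 + 15670)) = sqrt((9153 - 1*4) + (13511 - 5991)*(5412 + 15670)) = sqrt((9153 - 4) + 7520*21082) = sqrt(9149 + 158536640) = sqrt(158545789)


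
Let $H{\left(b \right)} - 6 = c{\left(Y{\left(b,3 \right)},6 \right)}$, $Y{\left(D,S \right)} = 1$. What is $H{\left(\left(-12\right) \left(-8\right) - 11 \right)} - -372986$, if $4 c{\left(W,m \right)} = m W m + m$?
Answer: $\frac{746005}{2} \approx 3.73 \cdot 10^{5}$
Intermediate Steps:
$c{\left(W,m \right)} = \frac{m}{4} + \frac{W m^{2}}{4}$ ($c{\left(W,m \right)} = \frac{m W m + m}{4} = \frac{W m m + m}{4} = \frac{W m^{2} + m}{4} = \frac{m + W m^{2}}{4} = \frac{m}{4} + \frac{W m^{2}}{4}$)
$H{\left(b \right)} = \frac{33}{2}$ ($H{\left(b \right)} = 6 + \frac{1}{4} \cdot 6 \left(1 + 1 \cdot 6\right) = 6 + \frac{1}{4} \cdot 6 \left(1 + 6\right) = 6 + \frac{1}{4} \cdot 6 \cdot 7 = 6 + \frac{21}{2} = \frac{33}{2}$)
$H{\left(\left(-12\right) \left(-8\right) - 11 \right)} - -372986 = \frac{33}{2} - -372986 = \frac{33}{2} + 372986 = \frac{746005}{2}$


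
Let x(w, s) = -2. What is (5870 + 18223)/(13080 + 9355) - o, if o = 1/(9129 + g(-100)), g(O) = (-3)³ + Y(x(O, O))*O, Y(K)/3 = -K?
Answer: 204816251/190742370 ≈ 1.0738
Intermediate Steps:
Y(K) = -3*K (Y(K) = 3*(-K) = -3*K)
g(O) = -27 + 6*O (g(O) = (-3)³ + (-3*(-2))*O = -27 + 6*O)
o = 1/8502 (o = 1/(9129 + (-27 + 6*(-100))) = 1/(9129 + (-27 - 600)) = 1/(9129 - 627) = 1/8502 ≈ 0.00011762)
(5870 + 18223)/(13080 + 9355) - o = (5870 + 18223)/(13080 + 9355) - 1*1/8502 = 24093/22435 - 1/8502 = 204816251/190742370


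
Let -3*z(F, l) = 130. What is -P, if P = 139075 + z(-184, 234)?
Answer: -417095/3 ≈ -1.3903e+5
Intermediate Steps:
z(F, l) = -130/3 (z(F, l) = -⅓*130 = -130/3)
P = 417095/3 (P = 139075 - 130/3 = 417095/3 ≈ 1.3903e+5)
-P = -1*417095/3 = -417095/3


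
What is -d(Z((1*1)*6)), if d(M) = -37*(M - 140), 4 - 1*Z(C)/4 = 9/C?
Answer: -4810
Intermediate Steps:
Z(C) = 16 - 36/C
d(M) = 5180 - 37*M (d(M) = -37*(-140 + M) = 5180 - 37*M)
-d(Z((1*1)*6)) = -(5180 - 37*(16 - 36/((1*1)*6))) = -(5180 - 37*(16 - 36/(1*6))) = -(5180 - 37*(16 - 36/6)) = -(5180 - 37*(16 - 36*⅙)) = -(5180 - 37*(16 - 6)) = -(5180 - 37*10) = -(5180 - 370) = -1*4810 = -4810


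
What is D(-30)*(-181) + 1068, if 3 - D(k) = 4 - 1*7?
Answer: -18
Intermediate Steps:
D(k) = 6 (D(k) = 3 - (4 - 1*7) = 3 - (4 - 7) = 3 - 1*(-3) = 3 + 3 = 6)
D(-30)*(-181) + 1068 = 6*(-181) + 1068 = -1086 + 1068 = -18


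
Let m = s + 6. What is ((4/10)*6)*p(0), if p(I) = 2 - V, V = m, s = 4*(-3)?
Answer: 96/5 ≈ 19.200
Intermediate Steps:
s = -12
m = -6 (m = -12 + 6 = -6)
V = -6
p(I) = 8 (p(I) = 2 - 1*(-6) = 2 + 6 = 8)
((4/10)*6)*p(0) = ((4/10)*6)*8 = ((4*(1/10))*6)*8 = ((2/5)*6)*8 = (12/5)*8 = 96/5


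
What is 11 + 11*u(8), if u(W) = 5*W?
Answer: 451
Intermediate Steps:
11 + 11*u(8) = 11 + 11*(5*8) = 11 + 11*40 = 11 + 440 = 451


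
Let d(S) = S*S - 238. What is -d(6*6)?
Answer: -1058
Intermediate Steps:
d(S) = -238 + S**2 (d(S) = S**2 - 238 = -238 + S**2)
-d(6*6) = -(-238 + (6*6)**2) = -(-238 + 36**2) = -(-238 + 1296) = -1*1058 = -1058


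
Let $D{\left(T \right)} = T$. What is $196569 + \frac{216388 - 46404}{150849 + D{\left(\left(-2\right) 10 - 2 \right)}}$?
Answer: $\frac{29648082547}{150827} \approx 1.9657 \cdot 10^{5}$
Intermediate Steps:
$196569 + \frac{216388 - 46404}{150849 + D{\left(\left(-2\right) 10 - 2 \right)}} = 196569 + \frac{216388 - 46404}{150849 - 22} = 196569 + \frac{169984}{150849 - 22} = 196569 + \frac{169984}{150827} = \frac{29648082547}{150827}$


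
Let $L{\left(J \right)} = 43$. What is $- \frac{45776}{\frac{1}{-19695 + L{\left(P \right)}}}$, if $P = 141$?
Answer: $899589952$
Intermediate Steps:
$- \frac{45776}{\frac{1}{-19695 + L{\left(P \right)}}} = - \frac{45776}{\frac{1}{-19695 + 43}} = - \frac{45776}{\frac{1}{-19652}} = - \frac{45776}{- \frac{1}{19652}} = \left(-45776\right) \left(-19652\right) = 899589952$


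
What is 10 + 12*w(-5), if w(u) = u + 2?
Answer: -26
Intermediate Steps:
w(u) = 2 + u
10 + 12*w(-5) = 10 + 12*(2 - 5) = 10 + 12*(-3) = 10 - 36 = -26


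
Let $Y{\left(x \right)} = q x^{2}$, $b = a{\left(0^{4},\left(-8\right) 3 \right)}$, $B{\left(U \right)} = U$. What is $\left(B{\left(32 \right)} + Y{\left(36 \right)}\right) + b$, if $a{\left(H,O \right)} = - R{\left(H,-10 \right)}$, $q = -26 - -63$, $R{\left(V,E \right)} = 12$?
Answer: $47972$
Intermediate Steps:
$q = 37$ ($q = -26 + 63 = 37$)
$a{\left(H,O \right)} = -12$ ($a{\left(H,O \right)} = \left(-1\right) 12 = -12$)
$b = -12$
$Y{\left(x \right)} = 37 x^{2}$
$\left(B{\left(32 \right)} + Y{\left(36 \right)}\right) + b = \left(32 + 37 \cdot 36^{2}\right) - 12 = \left(32 + 37 \cdot 1296\right) - 12 = \left(32 + 47952\right) - 12 = 47984 - 12 = 47972$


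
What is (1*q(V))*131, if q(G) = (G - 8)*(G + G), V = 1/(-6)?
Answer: 6419/18 ≈ 356.61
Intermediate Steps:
V = -⅙ ≈ -0.16667
q(G) = 2*G*(-8 + G) (q(G) = (-8 + G)*(2*G) = 2*G*(-8 + G))
(1*q(V))*131 = (1*(2*(-⅙)*(-8 - ⅙)))*131 = (1*(2*(-⅙)*(-49/6)))*131 = (1*(49/18))*131 = (49/18)*131 = 6419/18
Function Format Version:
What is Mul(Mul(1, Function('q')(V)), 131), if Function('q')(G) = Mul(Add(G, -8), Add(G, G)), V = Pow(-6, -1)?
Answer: Rational(6419, 18) ≈ 356.61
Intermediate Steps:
V = Rational(-1, 6) ≈ -0.16667
Function('q')(G) = Mul(2, G, Add(-8, G)) (Function('q')(G) = Mul(Add(-8, G), Mul(2, G)) = Mul(2, G, Add(-8, G)))
Mul(Mul(1, Function('q')(V)), 131) = Mul(Mul(1, Mul(2, Rational(-1, 6), Add(-8, Rational(-1, 6)))), 131) = Mul(Mul(1, Mul(2, Rational(-1, 6), Rational(-49, 6))), 131) = Mul(Mul(1, Rational(49, 18)), 131) = Mul(Rational(49, 18), 131) = Rational(6419, 18)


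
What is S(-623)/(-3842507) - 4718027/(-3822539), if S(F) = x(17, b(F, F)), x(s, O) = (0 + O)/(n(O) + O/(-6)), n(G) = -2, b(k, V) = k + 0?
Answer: 11076864922374761/8974449180681803 ≈ 1.2343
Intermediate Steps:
b(k, V) = k
x(s, O) = O/(-2 - O/6) (x(s, O) = (0 + O)/(-2 + O/(-6)) = O/(-2 + O*(-⅙)) = O/(-2 - O/6))
S(F) = -6*F/(12 + F)
S(-623)/(-3842507) - 4718027/(-3822539) = -6*(-623)/(12 - 623)/(-3842507) - 4718027/(-3822539) = -6*(-623)/(-611)*(-1/3842507) - 4718027*(-1/3822539) = -6*(-623)*(-1/611)*(-1/3842507) + 4718027/3822539 = -3738/611*(-1/3842507) + 4718027/3822539 = 3738/2347771777 + 4718027/3822539 = 11076864922374761/8974449180681803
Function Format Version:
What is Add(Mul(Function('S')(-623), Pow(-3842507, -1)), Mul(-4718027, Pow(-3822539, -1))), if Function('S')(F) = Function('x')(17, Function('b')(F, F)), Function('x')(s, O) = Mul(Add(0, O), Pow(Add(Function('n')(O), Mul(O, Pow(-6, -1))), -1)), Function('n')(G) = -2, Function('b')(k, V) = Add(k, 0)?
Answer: Rational(11076864922374761, 8974449180681803) ≈ 1.2343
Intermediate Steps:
Function('b')(k, V) = k
Function('x')(s, O) = Mul(O, Pow(Add(-2, Mul(Rational(-1, 6), O)), -1)) (Function('x')(s, O) = Mul(Add(0, O), Pow(Add(-2, Mul(O, Pow(-6, -1))), -1)) = Mul(O, Pow(Add(-2, Mul(O, Rational(-1, 6))), -1)) = Mul(O, Pow(Add(-2, Mul(Rational(-1, 6), O)), -1)))
Function('S')(F) = Mul(-6, F, Pow(Add(12, F), -1))
Add(Mul(Function('S')(-623), Pow(-3842507, -1)), Mul(-4718027, Pow(-3822539, -1))) = Add(Mul(Mul(-6, -623, Pow(Add(12, -623), -1)), Pow(-3842507, -1)), Mul(-4718027, Pow(-3822539, -1))) = Add(Mul(Mul(-6, -623, Pow(-611, -1)), Rational(-1, 3842507)), Mul(-4718027, Rational(-1, 3822539))) = Add(Mul(Mul(-6, -623, Rational(-1, 611)), Rational(-1, 3842507)), Rational(4718027, 3822539)) = Add(Mul(Rational(-3738, 611), Rational(-1, 3842507)), Rational(4718027, 3822539)) = Add(Rational(3738, 2347771777), Rational(4718027, 3822539)) = Rational(11076864922374761, 8974449180681803)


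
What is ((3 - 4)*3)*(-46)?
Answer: 138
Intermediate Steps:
((3 - 4)*3)*(-46) = -1*3*(-46) = -3*(-46) = 138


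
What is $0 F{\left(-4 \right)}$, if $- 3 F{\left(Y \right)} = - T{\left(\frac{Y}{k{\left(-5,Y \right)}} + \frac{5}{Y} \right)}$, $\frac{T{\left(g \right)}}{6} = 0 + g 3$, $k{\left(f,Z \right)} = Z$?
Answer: $0$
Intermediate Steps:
$T{\left(g \right)} = 18 g$ ($T{\left(g \right)} = 6 \left(0 + g 3\right) = 6 \left(0 + 3 g\right) = 6 \cdot 3 g = 18 g$)
$F{\left(Y \right)} = 6 + \frac{30}{Y}$ ($F{\left(Y \right)} = - \frac{\left(-1\right) 18 \left(\frac{Y}{Y} + \frac{5}{Y}\right)}{3} = - \frac{\left(-1\right) 18 \left(1 + \frac{5}{Y}\right)}{3} = - \frac{\left(-1\right) \left(18 + \frac{90}{Y}\right)}{3} = - \frac{-18 - \frac{90}{Y}}{3} = 6 + \frac{30}{Y}$)
$0 F{\left(-4 \right)} = 0 \left(6 + \frac{30}{-4}\right) = 0 \left(6 + 30 \left(- \frac{1}{4}\right)\right) = 0 \left(6 - \frac{15}{2}\right) = 0 \left(- \frac{3}{2}\right) = 0$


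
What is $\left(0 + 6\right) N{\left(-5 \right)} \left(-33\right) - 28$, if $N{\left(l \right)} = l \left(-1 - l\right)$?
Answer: $3932$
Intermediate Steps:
$\left(0 + 6\right) N{\left(-5 \right)} \left(-33\right) - 28 = \left(0 + 6\right) \left(\left(-1\right) \left(-5\right) \left(1 - 5\right)\right) \left(-33\right) - 28 = 6 \left(\left(-1\right) \left(-5\right) \left(-4\right)\right) \left(-33\right) - 28 = 6 \left(-20\right) \left(-33\right) - 28 = \left(-120\right) \left(-33\right) - 28 = 3960 - 28 = 3932$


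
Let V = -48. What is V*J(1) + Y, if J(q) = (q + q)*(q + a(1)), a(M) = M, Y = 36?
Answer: -156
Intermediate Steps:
J(q) = 2*q*(1 + q) (J(q) = (q + q)*(q + 1) = (2*q)*(1 + q) = 2*q*(1 + q))
V*J(1) + Y = -96*(1 + 1) + 36 = -96*2 + 36 = -48*4 + 36 = -192 + 36 = -156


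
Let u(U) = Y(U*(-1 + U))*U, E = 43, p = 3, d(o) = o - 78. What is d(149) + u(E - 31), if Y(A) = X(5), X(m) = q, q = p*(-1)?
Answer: 35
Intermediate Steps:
d(o) = -78 + o
q = -3 (q = 3*(-1) = -3)
X(m) = -3
Y(A) = -3
u(U) = -3*U
d(149) + u(E - 31) = (-78 + 149) - 3*(43 - 31) = 71 - 3*12 = 71 - 36 = 35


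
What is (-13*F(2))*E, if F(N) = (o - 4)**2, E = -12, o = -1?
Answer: 3900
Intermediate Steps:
F(N) = 25 (F(N) = (-1 - 4)**2 = (-5)**2 = 25)
(-13*F(2))*E = -13*25*(-12) = -325*(-12) = 3900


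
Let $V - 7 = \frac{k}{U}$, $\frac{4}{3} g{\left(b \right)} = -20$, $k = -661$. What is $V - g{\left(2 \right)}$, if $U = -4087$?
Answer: $\frac{90575}{4087} \approx 22.162$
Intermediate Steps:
$g{\left(b \right)} = -15$ ($g{\left(b \right)} = \frac{3}{4} \left(-20\right) = -15$)
$V = \frac{29270}{4087}$ ($V = 7 - \frac{661}{-4087} = 7 - - \frac{661}{4087} = 7 + \frac{661}{4087} = \frac{29270}{4087} \approx 7.1617$)
$V - g{\left(2 \right)} = \frac{29270}{4087} - -15 = \frac{29270}{4087} + 15 = \frac{90575}{4087}$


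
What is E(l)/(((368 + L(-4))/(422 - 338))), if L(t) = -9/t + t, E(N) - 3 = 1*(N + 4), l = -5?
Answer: 672/1465 ≈ 0.45870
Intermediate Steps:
E(N) = 7 + N (E(N) = 3 + 1*(N + 4) = 3 + 1*(4 + N) = 3 + (4 + N) = 7 + N)
L(t) = t - 9/t
E(l)/(((368 + L(-4))/(422 - 338))) = (7 - 5)/(((368 + (-4 - 9/(-4)))/(422 - 338))) = 2/(((368 + (-4 - 9*(-1/4)))/84)) = 2/(((368 + (-4 + 9/4))*(1/84))) = 2/(((368 - 7/4)*(1/84))) = 2/(((1465/4)*(1/84))) = 2/(1465/336) = 2*(336/1465) = 672/1465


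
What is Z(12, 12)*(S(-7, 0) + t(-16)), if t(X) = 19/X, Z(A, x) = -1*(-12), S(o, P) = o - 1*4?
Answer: -585/4 ≈ -146.25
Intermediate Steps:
S(o, P) = -4 + o (S(o, P) = o - 4 = -4 + o)
Z(A, x) = 12
Z(12, 12)*(S(-7, 0) + t(-16)) = 12*((-4 - 7) + 19/(-16)) = 12*(-11 + 19*(-1/16)) = 12*(-11 - 19/16) = 12*(-195/16) = -585/4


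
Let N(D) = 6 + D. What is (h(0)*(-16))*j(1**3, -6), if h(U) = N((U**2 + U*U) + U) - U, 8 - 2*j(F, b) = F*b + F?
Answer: -624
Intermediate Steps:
j(F, b) = 4 - F/2 - F*b/2 (j(F, b) = 4 - (F*b + F)/2 = 4 - (F + F*b)/2 = 4 + (-F/2 - F*b/2) = 4 - F/2 - F*b/2)
h(U) = 6 + 2*U**2 (h(U) = (6 + ((U**2 + U*U) + U)) - U = (6 + ((U**2 + U**2) + U)) - U = (6 + (2*U**2 + U)) - U = (6 + (U + 2*U**2)) - U = (6 + U + 2*U**2) - U = 6 + 2*U**2)
(h(0)*(-16))*j(1**3, -6) = ((6 + 2*0**2)*(-16))*(4 - 1/2*1**3 - 1/2*1**3*(-6)) = ((6 + 2*0)*(-16))*(4 - 1/2*1 - 1/2*1*(-6)) = ((6 + 0)*(-16))*(4 - 1/2 + 3) = (6*(-16))*(13/2) = -96*13/2 = -624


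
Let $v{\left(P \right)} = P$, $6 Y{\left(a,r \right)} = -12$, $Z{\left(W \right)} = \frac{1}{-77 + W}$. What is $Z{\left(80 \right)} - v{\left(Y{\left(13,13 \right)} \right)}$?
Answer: $\frac{7}{3} \approx 2.3333$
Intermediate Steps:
$Y{\left(a,r \right)} = -2$ ($Y{\left(a,r \right)} = \frac{1}{6} \left(-12\right) = -2$)
$Z{\left(80 \right)} - v{\left(Y{\left(13,13 \right)} \right)} = \frac{1}{-77 + 80} - -2 = \frac{1}{3} + 2 = \frac{7}{3}$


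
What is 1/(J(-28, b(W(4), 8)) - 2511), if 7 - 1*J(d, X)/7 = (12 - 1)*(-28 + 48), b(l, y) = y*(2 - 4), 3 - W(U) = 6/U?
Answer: -1/4002 ≈ -0.00024988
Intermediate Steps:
W(U) = 3 - 6/U
b(l, y) = -2*y (b(l, y) = y*(-2) = -2*y)
J(d, X) = -1491 (J(d, X) = 49 - 7*(12 - 1)*(-28 + 48) = 49 - 77*20 = 49 - 7*220 = 49 - 1540 = -1491)
1/(J(-28, b(W(4), 8)) - 2511) = 1/(-1491 - 2511) = 1/(-4002) = -1/4002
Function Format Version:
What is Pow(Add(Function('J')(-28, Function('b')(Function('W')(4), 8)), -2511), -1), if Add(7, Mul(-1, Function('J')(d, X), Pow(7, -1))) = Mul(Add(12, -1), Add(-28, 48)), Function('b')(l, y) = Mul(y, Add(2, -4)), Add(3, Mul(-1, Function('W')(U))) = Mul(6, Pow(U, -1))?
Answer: Rational(-1, 4002) ≈ -0.00024988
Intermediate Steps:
Function('W')(U) = Add(3, Mul(-6, Pow(U, -1))) (Function('W')(U) = Add(3, Mul(-1, Mul(6, Pow(U, -1)))) = Add(3, Mul(-6, Pow(U, -1))))
Function('b')(l, y) = Mul(-2, y) (Function('b')(l, y) = Mul(y, -2) = Mul(-2, y))
Function('J')(d, X) = -1491 (Function('J')(d, X) = Add(49, Mul(-7, Mul(Add(12, -1), Add(-28, 48)))) = Add(49, Mul(-7, Mul(11, 20))) = Add(49, Mul(-7, 220)) = Add(49, -1540) = -1491)
Pow(Add(Function('J')(-28, Function('b')(Function('W')(4), 8)), -2511), -1) = Pow(Add(-1491, -2511), -1) = Pow(-4002, -1) = Rational(-1, 4002)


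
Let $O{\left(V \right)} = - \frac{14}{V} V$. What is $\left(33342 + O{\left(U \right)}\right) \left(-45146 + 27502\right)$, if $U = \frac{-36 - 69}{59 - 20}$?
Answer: $-588039232$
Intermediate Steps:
$U = - \frac{35}{13}$ ($U = - \frac{105}{39} = \left(-105\right) \frac{1}{39} = - \frac{35}{13} \approx -2.6923$)
$O{\left(V \right)} = -14$
$\left(33342 + O{\left(U \right)}\right) \left(-45146 + 27502\right) = \left(33342 - 14\right) \left(-45146 + 27502\right) = 33328 \left(-17644\right) = -588039232$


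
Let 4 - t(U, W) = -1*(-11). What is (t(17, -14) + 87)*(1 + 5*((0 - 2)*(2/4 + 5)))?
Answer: -4320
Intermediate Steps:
t(U, W) = -7 (t(U, W) = 4 - (-1)*(-11) = 4 - 1*11 = 4 - 11 = -7)
(t(17, -14) + 87)*(1 + 5*((0 - 2)*(2/4 + 5))) = (-7 + 87)*(1 + 5*((0 - 2)*(2/4 + 5))) = 80*(1 + 5*(-2*(2*(¼) + 5))) = 80*(1 + 5*(-2*(½ + 5))) = 80*(1 + 5*(-2*11/2)) = 80*(1 + 5*(-11)) = 80*(1 - 55) = 80*(-54) = -4320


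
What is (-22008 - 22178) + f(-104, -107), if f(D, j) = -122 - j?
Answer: -44201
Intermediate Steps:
(-22008 - 22178) + f(-104, -107) = (-22008 - 22178) + (-122 - 1*(-107)) = -44186 + (-122 + 107) = -44186 - 15 = -44201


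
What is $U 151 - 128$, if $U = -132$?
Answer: $-20060$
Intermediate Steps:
$U 151 - 128 = \left(-132\right) 151 - 128 = -19932 - 128 = -20060$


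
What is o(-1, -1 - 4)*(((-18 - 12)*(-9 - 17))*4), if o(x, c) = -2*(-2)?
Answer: 12480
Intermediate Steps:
o(x, c) = 4
o(-1, -1 - 4)*(((-18 - 12)*(-9 - 17))*4) = 4*(((-18 - 12)*(-9 - 17))*4) = 4*(-30*(-26)*4) = 4*(780*4) = 4*3120 = 12480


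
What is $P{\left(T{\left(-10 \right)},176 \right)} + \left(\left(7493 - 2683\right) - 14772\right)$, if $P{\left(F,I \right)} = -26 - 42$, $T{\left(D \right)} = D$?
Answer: $-10030$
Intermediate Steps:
$P{\left(F,I \right)} = -68$
$P{\left(T{\left(-10 \right)},176 \right)} + \left(\left(7493 - 2683\right) - 14772\right) = -68 + \left(\left(7493 - 2683\right) - 14772\right) = -68 + \left(4810 - 14772\right) = -68 - 9962 = -10030$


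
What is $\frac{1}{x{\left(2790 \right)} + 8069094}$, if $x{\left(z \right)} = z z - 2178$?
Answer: $\frac{1}{15851016} \approx 6.3087 \cdot 10^{-8}$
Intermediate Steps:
$x{\left(z \right)} = -2178 + z^{2}$ ($x{\left(z \right)} = z^{2} - 2178 = -2178 + z^{2}$)
$\frac{1}{x{\left(2790 \right)} + 8069094} = \frac{1}{\left(-2178 + 2790^{2}\right) + 8069094} = \frac{1}{\left(-2178 + 7784100\right) + 8069094} = \frac{1}{7781922 + 8069094} = \frac{1}{15851016}$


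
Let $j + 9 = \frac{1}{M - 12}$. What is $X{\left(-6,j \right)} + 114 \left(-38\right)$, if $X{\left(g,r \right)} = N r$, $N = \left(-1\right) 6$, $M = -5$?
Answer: $- \frac{72720}{17} \approx -4277.6$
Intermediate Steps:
$N = -6$
$j = - \frac{154}{17}$ ($j = -9 + \frac{1}{-5 - 12} = -9 + \frac{1}{-17} = -9 - \frac{1}{17} = - \frac{154}{17} \approx -9.0588$)
$X{\left(g,r \right)} = - 6 r$
$X{\left(-6,j \right)} + 114 \left(-38\right) = \left(-6\right) \left(- \frac{154}{17}\right) + 114 \left(-38\right) = \frac{924}{17} - 4332 = - \frac{72720}{17}$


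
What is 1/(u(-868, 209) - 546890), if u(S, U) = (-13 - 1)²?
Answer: -1/546694 ≈ -1.8292e-6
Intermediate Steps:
u(S, U) = 196 (u(S, U) = (-14)² = 196)
1/(u(-868, 209) - 546890) = 1/(196 - 546890) = 1/(-546694) = -1/546694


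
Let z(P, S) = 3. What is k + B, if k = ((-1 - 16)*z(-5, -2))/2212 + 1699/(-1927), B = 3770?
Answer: 16065859015/4262524 ≈ 3769.1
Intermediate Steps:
k = -3856465/4262524 (k = ((-1 - 16)*3)/2212 + 1699/(-1927) = -17*3*(1/2212) + 1699*(-1/1927) = -51*1/2212 - 1699/1927 = -51/2212 - 1699/1927 = -3856465/4262524 ≈ -0.90474)
k + B = -3856465/4262524 + 3770 = 16065859015/4262524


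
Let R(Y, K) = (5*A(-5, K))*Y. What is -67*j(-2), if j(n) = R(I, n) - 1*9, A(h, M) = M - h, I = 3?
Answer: -2412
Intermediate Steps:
R(Y, K) = Y*(25 + 5*K) (R(Y, K) = (5*(K - 1*(-5)))*Y = (5*(K + 5))*Y = (5*(5 + K))*Y = (25 + 5*K)*Y = Y*(25 + 5*K))
j(n) = 66 + 15*n (j(n) = 5*3*(5 + n) - 1*9 = (75 + 15*n) - 9 = 66 + 15*n)
-67*j(-2) = -67*(66 + 15*(-2)) = -67*(66 - 30) = -67*36 = -2412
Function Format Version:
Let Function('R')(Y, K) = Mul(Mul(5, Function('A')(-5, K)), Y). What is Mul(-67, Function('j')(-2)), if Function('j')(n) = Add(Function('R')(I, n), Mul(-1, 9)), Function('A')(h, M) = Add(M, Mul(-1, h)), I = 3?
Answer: -2412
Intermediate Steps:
Function('R')(Y, K) = Mul(Y, Add(25, Mul(5, K))) (Function('R')(Y, K) = Mul(Mul(5, Add(K, Mul(-1, -5))), Y) = Mul(Mul(5, Add(K, 5)), Y) = Mul(Mul(5, Add(5, K)), Y) = Mul(Add(25, Mul(5, K)), Y) = Mul(Y, Add(25, Mul(5, K))))
Function('j')(n) = Add(66, Mul(15, n)) (Function('j')(n) = Add(Mul(5, 3, Add(5, n)), Mul(-1, 9)) = Add(Add(75, Mul(15, n)), -9) = Add(66, Mul(15, n)))
Mul(-67, Function('j')(-2)) = Mul(-67, Add(66, Mul(15, -2))) = Mul(-67, Add(66, -30)) = Mul(-67, 36) = -2412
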